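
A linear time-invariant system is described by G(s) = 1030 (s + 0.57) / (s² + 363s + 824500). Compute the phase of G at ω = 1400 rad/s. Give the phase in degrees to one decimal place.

-65.9 deg

∠(j1400 + 0.57) = arctan(1400/0.57) = 89.98°
∠[(j1400)² + 363(j1400) + 824500] = ∠[-1.1355e+06 + j5.082e+05] = 155.89°
∠G(j1400) = 89.98° − 155.89° = -65.91°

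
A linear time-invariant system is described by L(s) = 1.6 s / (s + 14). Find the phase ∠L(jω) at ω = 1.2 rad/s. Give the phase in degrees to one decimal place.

85.1°

∠(j1.2) = 90.00°
∠(j1.2 + 14) = arctan(1.2/14) = 4.90°
∠L(j1.2) = 90.00° − 4.90° = 85.10°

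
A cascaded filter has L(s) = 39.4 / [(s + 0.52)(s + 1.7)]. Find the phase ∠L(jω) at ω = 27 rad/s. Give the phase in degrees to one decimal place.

∠(j27 + 0.52) = arctan(27/0.52) = 88.90°
∠(j27 + 1.7) = arctan(27/1.7) = 86.40°
∠L(j27) = − (88.90° + 86.40°) = -175.29°

-175.3°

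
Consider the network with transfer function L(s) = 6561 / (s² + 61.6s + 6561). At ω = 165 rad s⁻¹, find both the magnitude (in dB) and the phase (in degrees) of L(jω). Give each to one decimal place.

|L| = -10.9 dB, ∠L = -153.8°

|(j165)² + 61.6(j165) + 6561| = |-20664 + j10164| = 2.303e+04
|L(j165)| = 6561 / 2.303e+04 = 0.28491
20 log₁₀(0.28491) = -10.91 dB
∠[(j165)² + 61.6(j165) + 6561] = ∠[-20664 + j10164] = 153.81°
∠L(j165) = −153.81° = -153.81°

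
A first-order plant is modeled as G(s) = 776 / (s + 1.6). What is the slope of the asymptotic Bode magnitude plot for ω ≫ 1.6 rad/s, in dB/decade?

With 0 zeros and 1 pole, the high-frequency asymptotic slope is 20 × (0 − 1) = -20 dB/decade.

-20 dB/decade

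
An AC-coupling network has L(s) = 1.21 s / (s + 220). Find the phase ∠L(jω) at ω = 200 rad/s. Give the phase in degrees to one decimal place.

47.7°

∠(j200) = 90.00°
∠(j200 + 220) = arctan(200/220) = 42.27°
∠L(j200) = 90.00° − 42.27° = 47.73°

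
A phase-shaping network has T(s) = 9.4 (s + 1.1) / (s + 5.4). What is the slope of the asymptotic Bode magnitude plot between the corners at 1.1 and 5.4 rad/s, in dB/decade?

In this band the factors already past their corner are: zero at 1.1; net slope = 20 dB/decade.

20 dB/decade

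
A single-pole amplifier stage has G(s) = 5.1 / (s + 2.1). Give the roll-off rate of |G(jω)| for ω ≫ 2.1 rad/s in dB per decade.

-20 dB/decade

With 0 zeros and 1 pole, the high-frequency asymptotic slope is 20 × (0 − 1) = -20 dB/decade.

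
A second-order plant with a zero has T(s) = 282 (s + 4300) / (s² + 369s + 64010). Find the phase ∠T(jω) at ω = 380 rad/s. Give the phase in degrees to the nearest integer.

-115°

∠(j380 + 4300) = arctan(380/4300) = 5.05°
∠[(j380)² + 369(j380) + 64010] = ∠[-80390 + j1.4022e+05] = 119.83°
∠T(j380) = 5.05° − 119.83° = -114.78°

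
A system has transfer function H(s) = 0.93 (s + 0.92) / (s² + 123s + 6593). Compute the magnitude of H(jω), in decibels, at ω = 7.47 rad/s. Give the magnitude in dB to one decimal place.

|j7.47 + 0.92| = √(7.47² + 0.92²) = 7.526
|(j7.47)² + 123(j7.47) + 6593| = |6537.2 + j918.81| = 6601
|H(j7.47)| = 0.93 × 7.526 / 6601 = 0.0010603
20 log₁₀(0.0010603) = -59.49 dB

-59.5 dB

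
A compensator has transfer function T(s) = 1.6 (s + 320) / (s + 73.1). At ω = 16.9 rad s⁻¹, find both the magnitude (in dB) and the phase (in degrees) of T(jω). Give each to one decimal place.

|T| = 16.7 dB, ∠T = -10.0°

|j16.9 + 320| = √(16.9² + 320²) = 320.4
|j16.9 + 73.1| = √(16.9² + 73.1²) = 75.03
|T(j16.9)| = 1.6 × 320.4 / 75.03 = 6.8336
20 log₁₀(6.8336) = 16.69 dB
∠(j16.9 + 320) = arctan(16.9/320) = 3.02°
∠(j16.9 + 73.1) = arctan(16.9/73.1) = 13.02°
∠T(j16.9) = 3.02° − 13.02° = -9.99°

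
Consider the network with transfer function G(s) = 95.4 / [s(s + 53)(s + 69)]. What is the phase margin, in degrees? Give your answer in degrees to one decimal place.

Gain crossover: |G(jω)| = 1 at ω ≈ 0.0261 rad/s.
∠G(j0.0261) = −90° − arctan(0.0261/53) − arctan(0.0261/69) ≈ -90.05°
PM = 180° + (-90.05°) = 89.95°

90.0°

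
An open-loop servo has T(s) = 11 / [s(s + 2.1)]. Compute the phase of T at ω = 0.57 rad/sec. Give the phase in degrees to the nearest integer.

-105°

∠(j0.57 + 2.1) = arctan(0.57/2.1) = 15.19°
∠(j0.57) = 90.00°
∠T(j0.57) = − (15.19° + 90.00°) = -105.19°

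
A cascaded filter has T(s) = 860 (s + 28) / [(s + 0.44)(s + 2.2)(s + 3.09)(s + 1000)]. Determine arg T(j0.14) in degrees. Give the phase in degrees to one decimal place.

-23.6°

∠(j0.14 + 28) = arctan(0.14/28) = 0.29°
∠(j0.14 + 0.44) = arctan(0.14/0.44) = 17.65°
∠(j0.14 + 2.2) = arctan(0.14/2.2) = 3.64°
∠(j0.14 + 3.09) = arctan(0.14/3.09) = 2.59°
∠(j0.14 + 1000) = arctan(0.14/1000) = 0.01°
∠T(j0.14) = 0.29° − (17.65° + 3.64° + 2.59° + 0.01°) = -23.61°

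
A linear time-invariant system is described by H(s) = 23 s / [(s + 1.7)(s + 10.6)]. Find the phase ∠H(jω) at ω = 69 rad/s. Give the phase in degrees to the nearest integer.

∠(j69) = 90.00°
∠(j69 + 1.7) = arctan(69/1.7) = 88.59°
∠(j69 + 10.6) = arctan(69/10.6) = 81.27°
∠H(j69) = 90.00° − (88.59° + 81.27°) = -79.85°

-80°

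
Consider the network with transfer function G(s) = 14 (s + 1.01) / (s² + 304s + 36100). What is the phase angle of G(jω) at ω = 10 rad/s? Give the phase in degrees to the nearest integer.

∠(j10 + 1.01) = arctan(10/1.01) = 84.23°
∠[(j10)² + 304(j10) + 36100] = ∠[36000 + j3040] = 4.83°
∠G(j10) = 84.23° − 4.83° = 79.41°

79°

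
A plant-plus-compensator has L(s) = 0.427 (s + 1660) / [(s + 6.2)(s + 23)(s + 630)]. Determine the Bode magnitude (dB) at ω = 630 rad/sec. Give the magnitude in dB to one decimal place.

|j630 + 1660| = √(630² + 1660²) = 1776
|j630 + 6.2| = √(630² + 6.2²) = 630
|j630 + 23| = √(630² + 23²) = 630.4
|j630 + 630| = √(630² + 630²) = 891
|L(j630)| = 0.427 × 1776 / (630 × 630.4 × 891) = 2.1424e-06
20 log₁₀(2.1424e-06) = -113.38 dB

-113.4 dB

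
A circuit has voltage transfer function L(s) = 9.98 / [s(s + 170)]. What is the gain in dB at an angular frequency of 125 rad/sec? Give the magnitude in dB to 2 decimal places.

|j125 + 170| = √(125² + 170²) = 211
|j125| = 125
|L(j125)| = 9.98 / (211 × 125) = 0.00037837
20 log₁₀(0.00037837) = -68.442 dB

-68.44 dB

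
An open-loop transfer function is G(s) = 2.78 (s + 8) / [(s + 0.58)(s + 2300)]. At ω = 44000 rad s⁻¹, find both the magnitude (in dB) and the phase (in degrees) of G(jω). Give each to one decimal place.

|j44000 + 8| = √(44000² + 8²) = 4.4e+04
|j44000 + 0.58| = √(44000² + 0.58²) = 4.4e+04
|j44000 + 2300| = √(44000² + 2300²) = 4.406e+04
|G(j44000)| = 2.78 × 4.4e+04 / (4.4e+04 × 4.406e+04) = 6.3096e-05
20 log₁₀(6.3096e-05) = -84.00 dB
∠(j44000 + 8) = arctan(44000/8) = 89.99°
∠(j44000 + 0.58) = arctan(44000/0.58) = 90.00°
∠(j44000 + 2300) = arctan(44000/2300) = 87.01°
∠G(j44000) = 89.99° − (90.00° + 87.01°) = -87.02°

|G| = -84.0 dB, ∠G = -87.0 deg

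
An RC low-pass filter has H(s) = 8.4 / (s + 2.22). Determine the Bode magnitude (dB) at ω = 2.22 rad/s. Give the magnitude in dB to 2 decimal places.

|j2.22 + 2.22| = √(2.22² + 2.22²) = 3.14
|H(j2.22)| = 8.4 / 3.14 = 2.6755
20 log₁₀(2.6755) = 8.548 dB

8.55 dB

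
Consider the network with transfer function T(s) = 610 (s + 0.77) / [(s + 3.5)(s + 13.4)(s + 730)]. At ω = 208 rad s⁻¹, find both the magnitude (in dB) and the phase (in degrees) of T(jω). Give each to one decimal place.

|T| = -48.3 dB, ∠T = -101.5 deg

|j208 + 0.77| = √(208² + 0.77²) = 208
|j208 + 3.5| = √(208² + 3.5²) = 208
|j208 + 13.4| = √(208² + 13.4²) = 208.4
|j208 + 730| = √(208² + 730²) = 759.1
|T(j208)| = 610 × 208 / (208 × 208.4 × 759.1) = 0.0038551
20 log₁₀(0.0038551) = -48.28 dB
∠(j208 + 0.77) = arctan(208/0.77) = 89.79°
∠(j208 + 3.5) = arctan(208/3.5) = 89.04°
∠(j208 + 13.4) = arctan(208/13.4) = 86.31°
∠(j208 + 730) = arctan(208/730) = 15.90°
∠T(j208) = 89.79° − (89.04° + 86.31° + 15.90°) = -101.47°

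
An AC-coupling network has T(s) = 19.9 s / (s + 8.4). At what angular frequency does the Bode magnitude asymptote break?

8.4 rad/s

The single real pole at s = −8.4 gives a corner at ω = 8.4 rad/s.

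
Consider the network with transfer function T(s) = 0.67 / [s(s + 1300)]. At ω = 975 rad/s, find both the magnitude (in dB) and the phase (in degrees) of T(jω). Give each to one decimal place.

|T| = -127.5 dB, ∠T = -126.9 deg

|j975 + 1300| = √(975² + 1300²) = 1625
|j975| = 975
|T(j975)| = 0.67 / (1625 × 975) = 4.2288e-07
20 log₁₀(4.2288e-07) = -127.48 dB
∠(j975 + 1300) = arctan(975/1300) = 36.87°
∠(j975) = 90.00°
∠T(j975) = − (36.87° + 90.00°) = -126.87°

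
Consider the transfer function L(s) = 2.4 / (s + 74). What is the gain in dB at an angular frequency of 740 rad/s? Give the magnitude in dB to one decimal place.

-49.8 dB

|j740 + 74| = √(740² + 74²) = 743.7
|L(j740)| = 2.4 / 743.7 = 0.0032271
20 log₁₀(0.0032271) = -49.82 dB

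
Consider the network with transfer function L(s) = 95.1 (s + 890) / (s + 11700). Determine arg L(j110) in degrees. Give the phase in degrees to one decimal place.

6.5 deg

∠(j110 + 890) = arctan(110/890) = 7.05°
∠(j110 + 11700) = arctan(110/11700) = 0.54°
∠L(j110) = 7.05° − 0.54° = 6.51°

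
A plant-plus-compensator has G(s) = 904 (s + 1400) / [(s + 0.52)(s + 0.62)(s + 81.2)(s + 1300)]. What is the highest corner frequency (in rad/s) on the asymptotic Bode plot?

Break frequencies occur at each pole and zero magnitude: 0.52 rad/s, 0.62 rad/s, 81.2 rad/s, 1300 rad/s, 1400 rad/s.
The highest is 1400 rad/s.

1400 rad/s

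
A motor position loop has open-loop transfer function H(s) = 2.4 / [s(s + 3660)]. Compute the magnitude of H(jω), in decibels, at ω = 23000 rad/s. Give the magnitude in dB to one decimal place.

|j23000 + 3660| = √(23000² + 3660²) = 2.329e+04
|j23000| = 2.3e+04
|H(j23000)| = 2.4 / (2.329e+04 × 2.3e+04) = 4.4805e-09
20 log₁₀(4.4805e-09) = -166.97 dB

-167.0 dB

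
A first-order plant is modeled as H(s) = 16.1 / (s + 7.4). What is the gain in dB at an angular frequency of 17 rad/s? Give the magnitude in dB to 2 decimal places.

-1.23 dB

|j17 + 7.4| = √(17² + 7.4²) = 18.54
|H(j17)| = 16.1 / 18.54 = 0.86836
20 log₁₀(0.86836) = -1.226 dB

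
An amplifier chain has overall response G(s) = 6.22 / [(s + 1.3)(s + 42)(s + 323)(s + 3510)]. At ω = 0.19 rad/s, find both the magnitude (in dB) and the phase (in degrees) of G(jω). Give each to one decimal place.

|j0.19 + 1.3| = √(0.19² + 1.3²) = 1.314
|j0.19 + 42| = √(0.19² + 42²) = 42
|j0.19 + 323| = √(0.19² + 323²) = 323
|j0.19 + 3510| = √(0.19² + 3510²) = 3510
|G(j0.19)| = 6.22 / (1.314 × 42 × 323 × 3510) = 9.9425e-08
20 log₁₀(9.9425e-08) = -140.05 dB
∠(j0.19 + 1.3) = arctan(0.19/1.3) = 8.32°
∠(j0.19 + 42) = arctan(0.19/42) = 0.26°
∠(j0.19 + 323) = arctan(0.19/323) = 0.03°
∠(j0.19 + 3510) = arctan(0.19/3510) = 0.00°
∠G(j0.19) = − (8.32° + 0.26° + 0.03° + 0.00°) = -8.61°

|G| = -140.1 dB, ∠G = -8.6°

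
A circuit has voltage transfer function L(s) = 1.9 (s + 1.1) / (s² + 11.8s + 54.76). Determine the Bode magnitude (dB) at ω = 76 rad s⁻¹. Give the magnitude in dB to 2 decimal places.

-32.06 dB

|j76 + 1.1| = √(76² + 1.1²) = 76.01
|(j76)² + 11.8(j76) + 54.76| = |-5721.2 + j896.8| = 5791
|L(j76)| = 1.9 × 76.01 / 5791 = 0.024937
20 log₁₀(0.024937) = -32.063 dB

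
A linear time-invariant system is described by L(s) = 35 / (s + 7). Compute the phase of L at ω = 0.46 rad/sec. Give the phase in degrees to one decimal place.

-3.8°

∠(j0.46 + 7) = arctan(0.46/7) = 3.76°
∠L(j0.46) = −3.76° = -3.76°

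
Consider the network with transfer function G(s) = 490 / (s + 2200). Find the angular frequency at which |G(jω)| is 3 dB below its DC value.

2200 rad/sec

For a single-pole low-pass, the −3 dB point is at the pole: ω = 2200 rad/sec.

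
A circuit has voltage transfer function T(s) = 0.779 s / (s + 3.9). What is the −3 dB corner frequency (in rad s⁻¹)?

For a single-pole high-pass, the −3 dB point is at the pole: ω = 3.9 rad s⁻¹.

3.9 rad s⁻¹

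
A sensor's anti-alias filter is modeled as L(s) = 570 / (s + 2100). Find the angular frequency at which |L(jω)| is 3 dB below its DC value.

2100 rad/s

For a single-pole low-pass, the −3 dB point is at the pole: ω = 2100 rad/s.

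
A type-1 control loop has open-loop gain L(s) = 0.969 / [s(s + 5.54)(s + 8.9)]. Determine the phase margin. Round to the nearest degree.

Gain crossover: |L(jω)| = 1 at ω ≈ 0.0197 rad s⁻¹.
∠L(j0.0197) = −90° − arctan(0.0197/5.54) − arctan(0.0197/8.9) ≈ -90.33°
PM = 180° + (-90.33°) = 89.67°

90°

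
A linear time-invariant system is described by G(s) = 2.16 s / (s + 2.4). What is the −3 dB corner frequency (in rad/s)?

For a single-pole high-pass, the −3 dB point is at the pole: ω = 2.4 rad/s.

2.4 rad/s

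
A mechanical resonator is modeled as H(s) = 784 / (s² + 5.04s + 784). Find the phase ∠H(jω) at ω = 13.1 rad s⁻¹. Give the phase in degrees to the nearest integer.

∠[(j13.1)² + 5.04(j13.1) + 784] = ∠[612.39 + j66.024] = 6.15°
∠H(j13.1) = −6.15° = -6.15°

-6°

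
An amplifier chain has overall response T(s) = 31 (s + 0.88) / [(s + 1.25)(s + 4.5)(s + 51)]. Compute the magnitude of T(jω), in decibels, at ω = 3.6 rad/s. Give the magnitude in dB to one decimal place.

-19.8 dB

|j3.6 + 0.88| = √(3.6² + 0.88²) = 3.706
|j3.6 + 1.25| = √(3.6² + 1.25²) = 3.811
|j3.6 + 4.5| = √(3.6² + 4.5²) = 5.763
|j3.6 + 51| = √(3.6² + 51²) = 51.13
|T(j3.6)| = 31 × 3.706 / (3.811 × 5.763 × 51.13) = 0.10232
20 log₁₀(0.10232) = -19.80 dB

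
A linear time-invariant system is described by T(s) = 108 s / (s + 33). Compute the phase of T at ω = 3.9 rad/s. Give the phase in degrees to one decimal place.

∠(j3.9) = 90.00°
∠(j3.9 + 33) = arctan(3.9/33) = 6.74°
∠T(j3.9) = 90.00° − 6.74° = 83.26°

83.3°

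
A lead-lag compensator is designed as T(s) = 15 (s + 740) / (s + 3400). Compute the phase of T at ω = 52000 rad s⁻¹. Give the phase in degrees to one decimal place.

2.9°

∠(j52000 + 740) = arctan(52000/740) = 89.18°
∠(j52000 + 3400) = arctan(52000/3400) = 86.26°
∠T(j52000) = 89.18° − 86.26° = 2.93°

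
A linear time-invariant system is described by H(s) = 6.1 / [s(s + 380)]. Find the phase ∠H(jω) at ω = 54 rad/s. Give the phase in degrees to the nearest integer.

-98°

∠(j54 + 380) = arctan(54/380) = 8.09°
∠(j54) = 90.00°
∠H(j54) = − (8.09° + 90.00°) = -98.09°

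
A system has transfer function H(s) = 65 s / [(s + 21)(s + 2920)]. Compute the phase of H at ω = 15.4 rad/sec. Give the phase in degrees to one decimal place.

53.4°

∠(j15.4) = 90.00°
∠(j15.4 + 21) = arctan(15.4/21) = 36.25°
∠(j15.4 + 2920) = arctan(15.4/2920) = 0.30°
∠H(j15.4) = 90.00° − (36.25° + 0.30°) = 53.44°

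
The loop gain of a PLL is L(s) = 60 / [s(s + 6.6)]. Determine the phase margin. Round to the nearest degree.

Gain crossover: |L(jω)| = 1 at ω ≈ 6.48 rad s⁻¹.
∠L(j6.48) = −90° − arctan(6.48/6.6) ≈ -134.49°
PM = 180° + (-134.49°) = 45.51°

46°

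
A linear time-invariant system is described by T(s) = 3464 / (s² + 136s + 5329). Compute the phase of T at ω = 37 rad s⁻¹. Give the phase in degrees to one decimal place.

∠[(j37)² + 136(j37) + 5329] = ∠[3960 + j5032] = 51.80°
∠T(j37) = −51.80° = -51.80°

-51.8°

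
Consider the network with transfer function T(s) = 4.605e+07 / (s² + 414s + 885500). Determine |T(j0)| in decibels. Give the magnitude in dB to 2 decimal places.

T(0) = 4.605e+07 / 885500 = 52.005
20 log₁₀(52.005) = 34.321 dB

34.32 dB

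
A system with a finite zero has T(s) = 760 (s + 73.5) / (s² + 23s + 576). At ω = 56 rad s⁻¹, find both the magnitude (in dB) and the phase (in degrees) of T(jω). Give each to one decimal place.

|T| = 27.8 dB, ∠T = -116.0°

|j56 + 73.5| = √(56² + 73.5²) = 92.4
|(j56)² + 23(j56) + 576| = |-2560 + j1288| = 2866
|T(j56)| = 760 × 92.4 / 2866 = 24.505
20 log₁₀(24.505) = 27.79 dB
∠(j56 + 73.5) = arctan(56/73.5) = 37.30°
∠[(j56)² + 23(j56) + 576] = ∠[-2560 + j1288] = 153.29°
∠T(j56) = 37.30° − 153.29° = -115.99°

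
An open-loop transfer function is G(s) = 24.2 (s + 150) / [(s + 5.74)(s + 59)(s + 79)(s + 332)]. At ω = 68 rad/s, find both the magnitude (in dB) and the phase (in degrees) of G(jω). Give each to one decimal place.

|j68 + 150| = √(68² + 150²) = 164.7
|j68 + 5.74| = √(68² + 5.74²) = 68.24
|j68 + 59| = √(68² + 59²) = 90.03
|j68 + 79| = √(68² + 79²) = 104.2
|j68 + 332| = √(68² + 332²) = 338.9
|G(j68)| = 24.2 × 164.7 / (68.24 × 90.03 × 104.2 × 338.9) = 1.8365e-05
20 log₁₀(1.8365e-05) = -94.72 dB
∠(j68 + 150) = arctan(68/150) = 24.39°
∠(j68 + 5.74) = arctan(68/5.74) = 85.18°
∠(j68 + 59) = arctan(68/59) = 49.05°
∠(j68 + 79) = arctan(68/79) = 40.72°
∠(j68 + 332) = arctan(68/332) = 11.58°
∠G(j68) = 24.39° − (85.18° + 49.05° + 40.72° + 11.58°) = -162.14°

|G| = -94.7 dB, ∠G = -162.1°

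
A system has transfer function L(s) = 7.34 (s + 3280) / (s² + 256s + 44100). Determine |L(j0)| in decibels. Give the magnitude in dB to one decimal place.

-5.3 dB

L(0) = 7.34 × 3280 / 44100 = 0.54592
20 log₁₀(0.54592) = -5.26 dB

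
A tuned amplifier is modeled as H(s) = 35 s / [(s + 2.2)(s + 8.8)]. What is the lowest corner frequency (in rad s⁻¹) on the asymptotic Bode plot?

2.2 rad s⁻¹

Break frequencies occur at each pole and zero magnitude: 2.2 rad s⁻¹, 8.8 rad s⁻¹.
The lowest is 2.2 rad s⁻¹.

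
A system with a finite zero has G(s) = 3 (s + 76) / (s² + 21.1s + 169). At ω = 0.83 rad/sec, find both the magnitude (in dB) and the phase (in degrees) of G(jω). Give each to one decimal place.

|G| = 2.6 dB, ∠G = -5.3°

|j0.83 + 76| = √(0.83² + 76²) = 76
|(j0.83)² + 21.1(j0.83) + 169| = |168.31 + j17.513| = 169.2
|G(j0.83)| = 3 × 76 / 169.2 = 1.3474
20 log₁₀(1.3474) = 2.59 dB
∠(j0.83 + 76) = arctan(0.83/76) = 0.63°
∠[(j0.83)² + 21.1(j0.83) + 169] = ∠[168.31 + j17.513] = 5.94°
∠G(j0.83) = 0.63° − 5.94° = -5.31°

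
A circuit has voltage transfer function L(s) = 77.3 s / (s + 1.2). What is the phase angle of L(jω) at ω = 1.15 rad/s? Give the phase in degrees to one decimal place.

46.2°

∠(j1.15) = 90.00°
∠(j1.15 + 1.2) = arctan(1.15/1.2) = 43.78°
∠L(j1.15) = 90.00° − 43.78° = 46.22°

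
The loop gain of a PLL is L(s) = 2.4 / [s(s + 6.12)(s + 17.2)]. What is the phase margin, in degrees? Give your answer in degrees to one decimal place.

Gain crossover: |L(jω)| = 1 at ω ≈ 0.0228 rad/s.
∠L(j0.0228) = −90° − arctan(0.0228/6.12) − arctan(0.0228/17.2) ≈ -90.29°
PM = 180° + (-90.29°) = 89.71°

89.7°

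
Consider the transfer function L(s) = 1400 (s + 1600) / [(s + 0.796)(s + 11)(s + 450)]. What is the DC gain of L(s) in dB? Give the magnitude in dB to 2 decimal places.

55.09 dB

L(0) = 1400 × 1600 / (0.796 × 11 × 450) = 568.5
20 log₁₀(568.5) = 55.095 dB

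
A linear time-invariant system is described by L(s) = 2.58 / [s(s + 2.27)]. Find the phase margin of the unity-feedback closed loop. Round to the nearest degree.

66°

Gain crossover: |L(jω)| = 1 at ω ≈ 1.03 rad/sec.
∠L(j1.03) = −90° − arctan(1.03/2.27) ≈ -114.50°
PM = 180° + (-114.50°) = 65.50°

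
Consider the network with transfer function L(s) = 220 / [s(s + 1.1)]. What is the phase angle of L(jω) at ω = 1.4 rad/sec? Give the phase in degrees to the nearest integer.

∠(j1.4 + 1.1) = arctan(1.4/1.1) = 51.84°
∠(j1.4) = 90.00°
∠L(j1.4) = − (51.84° + 90.00°) = -141.84°

-142°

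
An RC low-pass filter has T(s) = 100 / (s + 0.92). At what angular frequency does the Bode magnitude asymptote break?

The single real pole at s = −0.92 gives a corner at ω = 0.92 rad s⁻¹.

0.92 rad s⁻¹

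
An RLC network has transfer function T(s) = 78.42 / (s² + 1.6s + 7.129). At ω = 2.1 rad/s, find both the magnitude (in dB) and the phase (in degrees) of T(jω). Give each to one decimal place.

|T| = 25.2 dB, ∠T = -51.0°

|(j2.1)² + 1.6(j2.1) + 7.129| = |2.719 + j3.36| = 4.322
|T(j2.1)| = 78.42 / 4.322 = 18.143
20 log₁₀(18.143) = 25.17 dB
∠[(j2.1)² + 1.6(j2.1) + 7.129] = ∠[2.719 + j3.36] = 51.02°
∠T(j2.1) = −51.02° = -51.02°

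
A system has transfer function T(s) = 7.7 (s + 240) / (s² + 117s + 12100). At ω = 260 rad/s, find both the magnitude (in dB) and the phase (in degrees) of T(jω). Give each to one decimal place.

|j260 + 240| = √(260² + 240²) = 353.8
|(j260)² + 117(j260) + 12100| = |-55500 + j30420| = 6.329e+04
|T(j260)| = 7.7 × 353.8 / 6.329e+04 = 0.043048
20 log₁₀(0.043048) = -27.32 dB
∠(j260 + 240) = arctan(260/240) = 47.29°
∠[(j260)² + 117(j260) + 12100] = ∠[-55500 + j30420] = 151.27°
∠T(j260) = 47.29° − 151.27° = -103.98°

|T| = -27.3 dB, ∠T = -104.0°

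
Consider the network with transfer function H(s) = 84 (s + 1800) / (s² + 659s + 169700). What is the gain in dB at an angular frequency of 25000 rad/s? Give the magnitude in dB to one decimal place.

|j25000 + 1800| = √(25000² + 1800²) = 2.506e+04
|(j25000)² + 659(j25000) + 169700| = |-6.2483e+08 + j1.6475e+07| = 6.25e+08
|H(j25000)| = 84 × 2.506e+04 / 6.25e+08 = 0.0033684
20 log₁₀(0.0033684) = -49.45 dB

-49.5 dB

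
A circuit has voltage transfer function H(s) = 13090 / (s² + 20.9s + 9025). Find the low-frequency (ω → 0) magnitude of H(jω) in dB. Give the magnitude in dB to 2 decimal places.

3.23 dB

H(0) = 13090 / 9025 = 1.4504
20 log₁₀(1.4504) = 3.230 dB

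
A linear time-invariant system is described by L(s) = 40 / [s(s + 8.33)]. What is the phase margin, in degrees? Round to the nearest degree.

63°

Gain crossover: |L(jω)| = 1 at ω ≈ 4.27 rad/s.
∠L(j4.27) = −90° − arctan(4.27/8.33) ≈ -117.15°
PM = 180° + (-117.15°) = 62.85°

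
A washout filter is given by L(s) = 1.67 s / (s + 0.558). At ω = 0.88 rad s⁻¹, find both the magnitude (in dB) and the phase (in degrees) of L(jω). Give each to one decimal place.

|L| = 3.0 dB, ∠L = 32.4°

|j0.88| = 0.88
|j0.88 + 0.558| = √(0.88² + 0.558²) = 1.042
|L(j0.88)| = 1.67 × 0.88 / 1.042 = 1.4104
20 log₁₀(1.4104) = 2.99 dB
∠(j0.88) = 90.00°
∠(j0.88 + 0.558) = arctan(0.88/0.558) = 57.62°
∠L(j0.88) = 90.00° − 57.62° = 32.38°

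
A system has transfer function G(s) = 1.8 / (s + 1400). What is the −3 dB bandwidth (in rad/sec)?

For a single-pole low-pass, the −3 dB point is at the pole: ω = 1400 rad/sec.

1400 rad/sec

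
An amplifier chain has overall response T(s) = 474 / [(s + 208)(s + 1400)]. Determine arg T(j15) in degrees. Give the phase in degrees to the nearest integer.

-5 deg

∠(j15 + 208) = arctan(15/208) = 4.12°
∠(j15 + 1400) = arctan(15/1400) = 0.61°
∠T(j15) = − (4.12° + 0.61°) = -4.74°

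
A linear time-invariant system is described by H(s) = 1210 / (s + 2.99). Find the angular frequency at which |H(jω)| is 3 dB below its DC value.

2.99 rad/sec

For a single-pole low-pass, the −3 dB point is at the pole: ω = 2.99 rad/sec.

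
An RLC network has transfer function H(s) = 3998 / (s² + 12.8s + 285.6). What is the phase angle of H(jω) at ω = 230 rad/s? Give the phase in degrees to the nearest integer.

∠[(j230)² + 12.8(j230) + 285.6] = ∠[-52614 + j2944] = 176.80°
∠H(j230) = −176.80° = -176.80°

-177°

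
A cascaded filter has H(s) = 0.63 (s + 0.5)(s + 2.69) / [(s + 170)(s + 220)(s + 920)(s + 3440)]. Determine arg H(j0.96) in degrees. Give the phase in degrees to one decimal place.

81.5°

∠(j0.96 + 0.5) = arctan(0.96/0.5) = 62.49°
∠(j0.96 + 2.69) = arctan(0.96/2.69) = 19.64°
∠(j0.96 + 170) = arctan(0.96/170) = 0.32°
∠(j0.96 + 220) = arctan(0.96/220) = 0.25°
∠(j0.96 + 920) = arctan(0.96/920) = 0.06°
∠(j0.96 + 3440) = arctan(0.96/3440) = 0.02°
∠H(j0.96) = 62.49° + 19.64° − (0.32° + 0.25° + 0.06° + 0.02°) = 81.48°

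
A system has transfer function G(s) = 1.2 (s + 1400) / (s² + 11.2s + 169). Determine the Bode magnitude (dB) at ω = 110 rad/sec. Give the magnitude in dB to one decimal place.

-17.0 dB

|j110 + 1400| = √(110² + 1400²) = 1404
|(j110)² + 11.2(j110) + 169| = |-11931 + j1232| = 1.199e+04
|G(j110)| = 1.2 × 1404 / 1.199e+04 = 0.1405
20 log₁₀(0.1405) = -17.05 dB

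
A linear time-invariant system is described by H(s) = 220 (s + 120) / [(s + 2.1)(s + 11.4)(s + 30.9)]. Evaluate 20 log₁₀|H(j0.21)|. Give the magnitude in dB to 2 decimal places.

31.01 dB

|j0.21 + 120| = √(0.21² + 120²) = 120
|j0.21 + 2.1| = √(0.21² + 2.1²) = 2.11
|j0.21 + 11.4| = √(0.21² + 11.4²) = 11.4
|j0.21 + 30.9| = √(0.21² + 30.9²) = 30.9
|H(j0.21)| = 220 × 120 / (2.11 × 11.4 × 30.9) = 35.504
20 log₁₀(35.504) = 31.006 dB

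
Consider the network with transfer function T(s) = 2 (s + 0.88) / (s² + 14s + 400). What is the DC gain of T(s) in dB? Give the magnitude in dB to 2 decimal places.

T(0) = 2 × 0.88 / 400 = 0.0044
20 log₁₀(0.0044) = -47.131 dB

-47.13 dB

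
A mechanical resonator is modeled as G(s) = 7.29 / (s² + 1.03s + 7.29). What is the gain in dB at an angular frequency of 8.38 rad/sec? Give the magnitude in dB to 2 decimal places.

|(j8.38)² + 1.03(j8.38) + 7.29| = |-62.934 + j8.6314| = 63.52
|G(j8.38)| = 7.29 / 63.52 = 0.11476
20 log₁₀(0.11476) = -18.804 dB

-18.80 dB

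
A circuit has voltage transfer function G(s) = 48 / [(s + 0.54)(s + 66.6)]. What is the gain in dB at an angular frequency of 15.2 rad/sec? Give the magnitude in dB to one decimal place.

|j15.2 + 0.54| = √(15.2² + 0.54²) = 15.21
|j15.2 + 66.6| = √(15.2² + 66.6²) = 68.31
|G(j15.2)| = 48 / (15.21 × 68.31) = 0.046198
20 log₁₀(0.046198) = -26.71 dB

-26.7 dB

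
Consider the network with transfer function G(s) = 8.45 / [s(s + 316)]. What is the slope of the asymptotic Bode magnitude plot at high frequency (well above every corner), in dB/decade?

-40 dB/decade

With 0 zeros and 2 poles, the high-frequency asymptotic slope is 20 × (0 − 2) = -40 dB/decade.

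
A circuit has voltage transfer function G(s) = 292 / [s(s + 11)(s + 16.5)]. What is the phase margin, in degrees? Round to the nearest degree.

76°

Gain crossover: |G(jω)| = 1 at ω ≈ 1.59 rad/s.
∠G(j1.59) = −90° − arctan(1.59/11) − arctan(1.59/16.5) ≈ -103.69°
PM = 180° + (-103.69°) = 76.31°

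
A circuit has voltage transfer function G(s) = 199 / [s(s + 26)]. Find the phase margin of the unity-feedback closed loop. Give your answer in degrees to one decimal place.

74.2°

Gain crossover: |G(jω)| = 1 at ω ≈ 7.36 rad/sec.
∠G(j7.36) = −90° − arctan(7.36/26) ≈ -105.81°
PM = 180° + (-105.81°) = 74.19°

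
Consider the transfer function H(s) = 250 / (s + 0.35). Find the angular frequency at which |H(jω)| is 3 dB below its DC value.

0.35 rad s⁻¹

For a single-pole low-pass, the −3 dB point is at the pole: ω = 0.35 rad s⁻¹.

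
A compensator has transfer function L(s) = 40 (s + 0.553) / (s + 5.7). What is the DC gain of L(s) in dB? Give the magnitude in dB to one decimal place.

11.8 dB

L(0) = 40 × 0.553 / 5.7 = 3.8807
20 log₁₀(3.8807) = 11.78 dB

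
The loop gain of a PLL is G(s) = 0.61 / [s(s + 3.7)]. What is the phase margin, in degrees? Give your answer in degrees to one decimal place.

87.5°

Gain crossover: |G(jω)| = 1 at ω ≈ 0.165 rad/sec.
∠G(j0.165) = −90° − arctan(0.165/3.7) ≈ -92.55°
PM = 180° + (-92.55°) = 87.45°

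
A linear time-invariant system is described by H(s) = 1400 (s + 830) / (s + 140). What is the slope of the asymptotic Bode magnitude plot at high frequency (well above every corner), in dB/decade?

0 dB/decade

With 1 zero and 1 pole, the high-frequency asymptotic slope is 20 × (1 − 1) = 0 dB/decade.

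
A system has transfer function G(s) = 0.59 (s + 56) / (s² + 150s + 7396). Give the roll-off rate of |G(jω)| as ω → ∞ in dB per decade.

With 1 zero and 2 poles, the high-frequency asymptotic slope is 20 × (1 − 2) = -20 dB/decade.

-20 dB/decade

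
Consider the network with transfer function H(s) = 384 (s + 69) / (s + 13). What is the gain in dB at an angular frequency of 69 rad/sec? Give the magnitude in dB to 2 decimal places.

54.55 dB

|j69 + 69| = √(69² + 69²) = 97.58
|j69 + 13| = √(69² + 13²) = 70.21
|H(j69)| = 384 × 97.58 / 70.21 = 533.67
20 log₁₀(533.67) = 54.545 dB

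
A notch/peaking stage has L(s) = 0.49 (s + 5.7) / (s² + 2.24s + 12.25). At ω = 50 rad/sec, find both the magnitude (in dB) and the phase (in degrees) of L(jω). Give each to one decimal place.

|j50 + 5.7| = √(50² + 5.7²) = 50.32
|(j50)² + 2.24(j50) + 12.25| = |-2487.8 + j112| = 2490
|L(j50)| = 0.49 × 50.32 / 2490 = 0.009902
20 log₁₀(0.009902) = -40.09 dB
∠(j50 + 5.7) = arctan(50/5.7) = 83.50°
∠[(j50)² + 2.24(j50) + 12.25] = ∠[-2487.8 + j112] = 177.42°
∠L(j50) = 83.50° − 177.42° = -93.93°

|L| = -40.1 dB, ∠L = -93.9°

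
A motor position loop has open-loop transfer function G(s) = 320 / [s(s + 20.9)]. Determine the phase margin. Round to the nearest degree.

Gain crossover: |G(jω)| = 1 at ω ≈ 13 rad/s.
∠G(j13) = −90° − arctan(13/20.9) ≈ -121.88°
PM = 180° + (-121.88°) = 58.12°

58°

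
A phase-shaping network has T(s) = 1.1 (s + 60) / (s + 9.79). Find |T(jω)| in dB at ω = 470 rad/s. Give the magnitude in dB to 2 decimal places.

|j470 + 60| = √(470² + 60²) = 473.8
|j470 + 9.79| = √(470² + 9.79²) = 470.1
|T(j470)| = 1.1 × 473.8 / 470.1 = 1.1087
20 log₁₀(1.1087) = 0.896 dB

0.90 dB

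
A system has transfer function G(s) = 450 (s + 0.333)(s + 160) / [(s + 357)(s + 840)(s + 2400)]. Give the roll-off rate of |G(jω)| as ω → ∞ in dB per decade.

-20 dB/decade

With 2 zeros and 3 poles, the high-frequency asymptotic slope is 20 × (2 − 3) = -20 dB/decade.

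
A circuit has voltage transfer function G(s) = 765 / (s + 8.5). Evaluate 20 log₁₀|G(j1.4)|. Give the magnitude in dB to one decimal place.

39.0 dB

|j1.4 + 8.5| = √(1.4² + 8.5²) = 8.615
|G(j1.4)| = 765 / 8.615 = 88.804
20 log₁₀(88.804) = 38.97 dB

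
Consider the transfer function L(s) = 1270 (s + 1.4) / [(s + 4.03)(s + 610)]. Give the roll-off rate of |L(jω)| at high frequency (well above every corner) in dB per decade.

With 1 zero and 2 poles, the high-frequency asymptotic slope is 20 × (1 − 2) = -20 dB/decade.

-20 dB/decade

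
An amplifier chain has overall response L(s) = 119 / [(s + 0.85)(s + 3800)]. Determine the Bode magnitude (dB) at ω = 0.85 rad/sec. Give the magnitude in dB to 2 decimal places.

-31.68 dB

|j0.85 + 0.85| = √(0.85² + 0.85²) = 1.202
|j0.85 + 3800| = √(0.85² + 3800²) = 3800
|L(j0.85)| = 119 / (1.202 × 3800) = 0.026051
20 log₁₀(0.026051) = -31.683 dB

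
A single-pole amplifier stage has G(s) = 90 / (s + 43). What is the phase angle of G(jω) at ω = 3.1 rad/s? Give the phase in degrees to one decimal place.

∠(j3.1 + 43) = arctan(3.1/43) = 4.12°
∠G(j3.1) = −4.12° = -4.12°

-4.1°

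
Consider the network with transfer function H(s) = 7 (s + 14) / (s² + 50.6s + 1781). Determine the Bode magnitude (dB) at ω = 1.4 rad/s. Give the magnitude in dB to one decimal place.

-25.1 dB

|j1.4 + 14| = √(1.4² + 14²) = 14.07
|(j1.4)² + 50.6(j1.4) + 1781| = |1779 + j70.84| = 1780
|H(j1.4)| = 7 × 14.07 / 1780 = 0.055317
20 log₁₀(0.055317) = -25.14 dB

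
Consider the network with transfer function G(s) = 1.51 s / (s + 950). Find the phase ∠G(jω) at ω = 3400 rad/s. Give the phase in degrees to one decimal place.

15.6 deg

∠(j3400) = 90.00°
∠(j3400 + 950) = arctan(3400/950) = 74.39°
∠G(j3400) = 90.00° − 74.39° = 15.61°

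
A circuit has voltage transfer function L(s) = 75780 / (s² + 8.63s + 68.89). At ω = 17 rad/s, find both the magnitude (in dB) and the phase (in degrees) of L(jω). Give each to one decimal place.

|L| = 49.1 dB, ∠L = -146.3°

|(j17)² + 8.63(j17) + 68.89| = |-220.11 + j146.71| = 264.5
|L(j17)| = 75780 / 264.5 = 286.48
20 log₁₀(286.48) = 49.14 dB
∠[(j17)² + 8.63(j17) + 68.89] = ∠[-220.11 + j146.71] = 146.32°
∠L(j17) = −146.32° = -146.32°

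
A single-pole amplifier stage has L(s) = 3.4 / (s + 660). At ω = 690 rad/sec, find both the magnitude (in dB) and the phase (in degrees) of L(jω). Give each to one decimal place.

|L| = -49.0 dB, ∠L = -46.3°

|j690 + 660| = √(690² + 660²) = 954.8
|L(j690)| = 3.4 / 954.8 = 0.0035608
20 log₁₀(0.0035608) = -48.97 dB
∠(j690 + 660) = arctan(690/660) = 46.27°
∠L(j690) = −46.27° = -46.27°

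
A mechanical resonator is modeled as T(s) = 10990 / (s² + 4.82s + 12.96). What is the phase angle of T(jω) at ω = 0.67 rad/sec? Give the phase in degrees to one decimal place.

-14.5 deg

∠[(j0.67)² + 4.82(j0.67) + 12.96] = ∠[12.511 + j3.2294] = 14.47°
∠T(j0.67) = −14.47° = -14.47°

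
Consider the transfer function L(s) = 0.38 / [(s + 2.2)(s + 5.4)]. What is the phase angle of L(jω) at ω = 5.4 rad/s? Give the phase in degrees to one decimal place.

∠(j5.4 + 2.2) = arctan(5.4/2.2) = 67.83°
∠(j5.4 + 5.4) = arctan(5.4/5.4) = 45.00°
∠L(j5.4) = − (67.83° + 45.00°) = -112.83°

-112.8 deg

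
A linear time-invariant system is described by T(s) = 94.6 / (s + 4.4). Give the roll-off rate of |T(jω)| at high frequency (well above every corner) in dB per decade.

With 0 zeros and 1 pole, the high-frequency asymptotic slope is 20 × (0 − 1) = -20 dB/decade.

-20 dB/decade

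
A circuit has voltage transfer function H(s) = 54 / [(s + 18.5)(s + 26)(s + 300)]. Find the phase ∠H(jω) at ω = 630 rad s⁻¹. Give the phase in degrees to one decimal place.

∠(j630 + 18.5) = arctan(630/18.5) = 88.32°
∠(j630 + 26) = arctan(630/26) = 87.64°
∠(j630 + 300) = arctan(630/300) = 64.54°
∠H(j630) = − (88.32° + 87.64° + 64.54°) = -240.49°

-240.5°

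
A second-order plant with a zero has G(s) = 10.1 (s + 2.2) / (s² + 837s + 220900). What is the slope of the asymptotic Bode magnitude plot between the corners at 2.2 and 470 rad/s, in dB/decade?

20 dB/decade

In this band the factors already past their corner are: zero at 2.2; net slope = 20 dB/decade.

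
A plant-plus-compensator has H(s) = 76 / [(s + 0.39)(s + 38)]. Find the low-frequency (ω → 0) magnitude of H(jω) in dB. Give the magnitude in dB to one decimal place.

H(0) = 76 / (0.39 × 38) = 5.1282
20 log₁₀(5.1282) = 14.20 dB

14.2 dB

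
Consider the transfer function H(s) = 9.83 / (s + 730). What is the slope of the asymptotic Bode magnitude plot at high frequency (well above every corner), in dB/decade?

-20 dB/decade

With 0 zeros and 1 pole, the high-frequency asymptotic slope is 20 × (0 − 1) = -20 dB/decade.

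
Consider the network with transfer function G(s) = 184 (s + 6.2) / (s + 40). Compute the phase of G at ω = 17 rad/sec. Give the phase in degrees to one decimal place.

46.9°

∠(j17 + 6.2) = arctan(17/6.2) = 69.96°
∠(j17 + 40) = arctan(17/40) = 23.03°
∠G(j17) = 69.96° − 23.03° = 46.94°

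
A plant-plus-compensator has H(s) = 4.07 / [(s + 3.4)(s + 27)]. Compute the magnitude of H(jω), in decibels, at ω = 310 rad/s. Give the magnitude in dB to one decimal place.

|j310 + 3.4| = √(310² + 3.4²) = 310
|j310 + 27| = √(310² + 27²) = 311.2
|H(j310)| = 4.07 / (310 × 311.2) = 4.2189e-05
20 log₁₀(4.2189e-05) = -87.50 dB

-87.5 dB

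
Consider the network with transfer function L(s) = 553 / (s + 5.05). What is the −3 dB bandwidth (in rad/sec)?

5.05 rad/sec

For a single-pole low-pass, the −3 dB point is at the pole: ω = 5.05 rad/sec.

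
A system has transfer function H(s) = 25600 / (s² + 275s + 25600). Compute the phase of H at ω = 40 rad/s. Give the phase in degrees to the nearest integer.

-25°

∠[(j40)² + 275(j40) + 25600] = ∠[24000 + j11000] = 24.62°
∠H(j40) = −24.62° = -24.62°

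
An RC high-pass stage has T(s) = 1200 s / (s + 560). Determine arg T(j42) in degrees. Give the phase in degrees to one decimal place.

85.7°

∠(j42) = 90.00°
∠(j42 + 560) = arctan(42/560) = 4.29°
∠T(j42) = 90.00° − 4.29° = 85.71°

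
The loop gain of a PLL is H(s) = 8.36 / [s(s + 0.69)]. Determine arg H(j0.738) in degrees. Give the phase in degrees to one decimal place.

-136.9°

∠(j0.738 + 0.69) = arctan(0.738/0.69) = 46.93°
∠(j0.738) = 90.00°
∠H(j0.738) = − (46.93° + 90.00°) = -136.93°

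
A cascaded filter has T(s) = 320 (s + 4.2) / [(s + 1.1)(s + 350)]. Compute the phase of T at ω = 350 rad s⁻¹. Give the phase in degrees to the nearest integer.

-46°

∠(j350 + 4.2) = arctan(350/4.2) = 89.31°
∠(j350 + 1.1) = arctan(350/1.1) = 89.82°
∠(j350 + 350) = arctan(350/350) = 45.00°
∠T(j350) = 89.31° − (89.82° + 45.00°) = -45.51°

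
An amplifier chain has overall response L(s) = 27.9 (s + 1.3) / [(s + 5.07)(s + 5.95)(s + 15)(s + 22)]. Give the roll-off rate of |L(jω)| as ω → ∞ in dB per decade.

-60 dB/decade

With 1 zero and 4 poles, the high-frequency asymptotic slope is 20 × (1 − 4) = -60 dB/decade.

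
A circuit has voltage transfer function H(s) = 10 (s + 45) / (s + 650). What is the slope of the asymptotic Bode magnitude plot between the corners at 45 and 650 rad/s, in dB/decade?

20 dB/decade

In this band the factors already past their corner are: zero at 45; net slope = 20 dB/decade.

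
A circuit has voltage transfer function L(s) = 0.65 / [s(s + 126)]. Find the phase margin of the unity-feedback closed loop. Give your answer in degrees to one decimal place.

Gain crossover: |L(jω)| = 1 at ω ≈ 0.00516 rad s⁻¹.
∠L(j0.00516) = −90° − arctan(0.00516/126) ≈ -90.00°
PM = 180° + (-90.00°) = 90.00°

90.0 deg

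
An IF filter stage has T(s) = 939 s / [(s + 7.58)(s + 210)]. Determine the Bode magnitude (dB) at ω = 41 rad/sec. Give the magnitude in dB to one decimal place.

|j41| = 41
|j41 + 7.58| = √(41² + 7.58²) = 41.69
|j41 + 210| = √(41² + 210²) = 214
|T(j41)| = 939 × 41 / (41.69 × 214) = 4.3154
20 log₁₀(4.3154) = 12.70 dB

12.7 dB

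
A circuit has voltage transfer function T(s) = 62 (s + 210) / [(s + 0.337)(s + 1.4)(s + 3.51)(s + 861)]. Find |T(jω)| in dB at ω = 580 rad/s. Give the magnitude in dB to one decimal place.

-134.5 dB

|j580 + 210| = √(580² + 210²) = 616.8
|j580 + 0.337| = √(580² + 0.337²) = 580
|j580 + 1.4| = √(580² + 1.4²) = 580
|j580 + 3.51| = √(580² + 3.51²) = 580
|j580 + 861| = √(580² + 861²) = 1038
|T(j580)| = 62 × 616.8 / (580 × 580 × 580 × 1038) = 1.8881e-07
20 log₁₀(1.8881e-07) = -134.48 dB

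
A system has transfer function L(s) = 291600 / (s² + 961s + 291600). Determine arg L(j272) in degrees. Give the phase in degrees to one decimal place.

-50.2°

∠[(j272)² + 961(j272) + 291600] = ∠[2.1762e+05 + j2.6139e+05] = 50.22°
∠L(j272) = −50.22° = -50.22°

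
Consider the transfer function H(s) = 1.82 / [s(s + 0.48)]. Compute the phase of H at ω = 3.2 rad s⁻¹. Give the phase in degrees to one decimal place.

-171.5 deg

∠(j3.2 + 0.48) = arctan(3.2/0.48) = 81.47°
∠(j3.2) = 90.00°
∠H(j3.2) = − (81.47° + 90.00°) = -171.47°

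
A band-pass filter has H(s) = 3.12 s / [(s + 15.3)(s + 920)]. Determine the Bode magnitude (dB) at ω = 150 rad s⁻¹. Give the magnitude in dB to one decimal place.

-49.6 dB

|j150| = 150
|j150 + 15.3| = √(150² + 15.3²) = 150.8
|j150 + 920| = √(150² + 920²) = 932.1
|H(j150)| = 3.12 × 150 / (150.8 × 932.1) = 0.0033298
20 log₁₀(0.0033298) = -49.55 dB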